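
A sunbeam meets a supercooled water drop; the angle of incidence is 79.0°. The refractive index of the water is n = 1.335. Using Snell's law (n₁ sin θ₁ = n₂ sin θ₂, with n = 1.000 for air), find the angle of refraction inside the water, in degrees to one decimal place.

47.3°

Snell: sin θ_r = sin θ_i / n = sin 79.0° / 1.335 = 0.9816 / 1.335 = 0.7353.
θ_r = arcsin(0.7353) = 47.33°.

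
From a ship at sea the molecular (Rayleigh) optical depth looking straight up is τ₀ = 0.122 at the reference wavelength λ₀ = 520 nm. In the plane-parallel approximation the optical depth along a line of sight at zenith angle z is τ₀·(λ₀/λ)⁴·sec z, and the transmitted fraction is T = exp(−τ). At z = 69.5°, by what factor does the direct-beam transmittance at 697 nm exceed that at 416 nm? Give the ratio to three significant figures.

2.10

Airmass: sec 69.5° = 2.8555.
τ(697 nm) = 0.122 × (520/697)⁴ × 2.8555 = 0.122 × 0.3098 × 2.8555 = 0.1079.
τ(416 nm) = 0.122 × (520/416)⁴ × 2.8555 = 0.122 × 2.4414 × 2.8555 = 0.8505.
T(697)/T(416) = exp(τ_B − τ_A) = exp(0.7426) = 2.1013.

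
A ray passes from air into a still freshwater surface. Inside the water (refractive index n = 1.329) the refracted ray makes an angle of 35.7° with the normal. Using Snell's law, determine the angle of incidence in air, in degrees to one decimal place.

50.9°

Snell: sin θ_i = n · sin θ_r = 1.329 × sin 35.7° = 1.329 × 0.5835 = 0.7755.
θ_i = arcsin(0.7755) = 50.85°.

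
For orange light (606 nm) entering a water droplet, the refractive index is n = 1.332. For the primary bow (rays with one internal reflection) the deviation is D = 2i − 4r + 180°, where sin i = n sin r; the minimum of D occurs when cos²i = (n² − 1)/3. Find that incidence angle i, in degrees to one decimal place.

cos²i = (1.332² − 1)/3 = (1.77422 − 1)/3 = 0.25807.
cos i = 0.50801, so i = 59.469°.

59.5°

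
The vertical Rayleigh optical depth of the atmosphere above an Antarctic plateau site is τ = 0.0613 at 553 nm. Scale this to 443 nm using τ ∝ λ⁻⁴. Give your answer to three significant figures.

0.149

τ(443 nm) = τ(553 nm) × (553/443)⁴ = 0.0613 × (1.2483)⁴ = 0.0613 × 2.4282 = 0.1488.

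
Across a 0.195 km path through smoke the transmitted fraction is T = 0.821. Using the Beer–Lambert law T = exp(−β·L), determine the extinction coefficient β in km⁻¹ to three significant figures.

Beer–Lambert: T = exp(−βL) ⇒ β = −ln(T)/L = −ln(0.821)/0.195 = 0.1972/0.195 = 1.011 km⁻¹.

1.01 km⁻¹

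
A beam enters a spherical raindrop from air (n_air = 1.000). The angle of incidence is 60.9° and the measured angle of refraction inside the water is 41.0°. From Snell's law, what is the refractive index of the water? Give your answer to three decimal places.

n = sin θ_i / sin θ_r = sin 60.9° / sin 41.0° = 0.8738 / 0.6561 = 1.3319.

1.332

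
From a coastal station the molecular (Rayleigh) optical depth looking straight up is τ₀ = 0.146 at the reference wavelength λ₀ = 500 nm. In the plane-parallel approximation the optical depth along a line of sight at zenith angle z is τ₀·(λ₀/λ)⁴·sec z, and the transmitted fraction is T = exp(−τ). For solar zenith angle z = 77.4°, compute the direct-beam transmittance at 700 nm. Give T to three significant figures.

0.840

sec 77.4° = 4.5841.
τ = 0.146 × (500/700)⁴ × 4.5841 = 0.146 × 0.2603 × 4.5841 = 0.1742.
T = exp(−0.1742) = 0.8401.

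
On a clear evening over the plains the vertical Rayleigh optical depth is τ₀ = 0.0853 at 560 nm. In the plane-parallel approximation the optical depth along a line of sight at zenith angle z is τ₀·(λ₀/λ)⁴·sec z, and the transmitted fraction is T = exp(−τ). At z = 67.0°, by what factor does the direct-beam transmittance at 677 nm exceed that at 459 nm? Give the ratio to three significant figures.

1.46

Airmass: sec 67.0° = 2.5593.
τ(677 nm) = 0.0853 × (560/677)⁴ × 2.5593 = 0.0853 × 0.4682 × 2.5593 = 0.1022.
τ(459 nm) = 0.0853 × (560/459)⁴ × 2.5593 = 0.0853 × 2.2157 × 2.5593 = 0.4837.
T(677)/T(459) = exp(τ_B − τ_A) = exp(0.3815) = 1.4645.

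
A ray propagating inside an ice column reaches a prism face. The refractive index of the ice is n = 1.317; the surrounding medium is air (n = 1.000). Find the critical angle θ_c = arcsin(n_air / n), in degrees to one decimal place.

sin θ_c = n_air / n = 1.000 / 1.317 = 0.7593.
θ_c = arcsin(0.7593) = 49.40°.

49.4°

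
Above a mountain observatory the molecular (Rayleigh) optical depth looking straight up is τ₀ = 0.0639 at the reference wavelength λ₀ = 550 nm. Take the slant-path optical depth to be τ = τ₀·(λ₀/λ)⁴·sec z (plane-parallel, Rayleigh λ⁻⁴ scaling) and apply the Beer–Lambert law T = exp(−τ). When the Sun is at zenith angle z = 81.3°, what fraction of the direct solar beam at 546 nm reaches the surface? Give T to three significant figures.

0.647

sec 81.3° = 6.6111.
τ = 0.0639 × (550/546)⁴ × 6.6111 = 0.0639 × 1.0296 × 6.6111 = 0.4350.
T = exp(−0.4350) = 0.6473.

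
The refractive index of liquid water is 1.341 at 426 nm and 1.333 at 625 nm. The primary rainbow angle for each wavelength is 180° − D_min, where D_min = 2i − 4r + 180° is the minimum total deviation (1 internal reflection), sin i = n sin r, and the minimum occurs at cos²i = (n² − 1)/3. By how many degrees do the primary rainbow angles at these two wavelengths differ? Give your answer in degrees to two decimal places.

At 426 nm (n = 1.341): cos²i = 0.26609 → i = 58.946°, r = 39.705°, D_min = 139.071°, rainbow angle = 40.929°.
At 625 nm (n = 1.333): cos²i = 0.25896 → i = 59.410°, r = 40.225°, D_min = 137.922°, rainbow angle = 42.078°.
Angular width = |40.929° − 42.078°| = 1.149°.

1.15°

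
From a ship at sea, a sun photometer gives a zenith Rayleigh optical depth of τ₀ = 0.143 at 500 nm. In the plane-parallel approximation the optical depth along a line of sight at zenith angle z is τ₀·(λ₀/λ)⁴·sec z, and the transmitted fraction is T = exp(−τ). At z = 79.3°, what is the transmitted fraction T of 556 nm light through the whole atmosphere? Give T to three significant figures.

0.604

sec 79.3° = 5.3860.
τ = 0.143 × (500/556)⁴ × 5.3860 = 0.143 × 0.6540 × 5.3860 = 0.5037.
T = exp(−0.5037) = 0.6043.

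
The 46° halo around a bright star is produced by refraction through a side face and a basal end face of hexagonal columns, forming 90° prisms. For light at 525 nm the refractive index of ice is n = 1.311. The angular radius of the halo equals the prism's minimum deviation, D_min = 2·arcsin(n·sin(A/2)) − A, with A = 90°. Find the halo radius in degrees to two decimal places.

45.95°

n·sin(A/2) = 1.311 × sin 45° = 1.311 × 0.7071 = 0.9270.
D_min = 2·arcsin(0.9270) − 90° = 2 × 67.974° − 90° = 45.949°.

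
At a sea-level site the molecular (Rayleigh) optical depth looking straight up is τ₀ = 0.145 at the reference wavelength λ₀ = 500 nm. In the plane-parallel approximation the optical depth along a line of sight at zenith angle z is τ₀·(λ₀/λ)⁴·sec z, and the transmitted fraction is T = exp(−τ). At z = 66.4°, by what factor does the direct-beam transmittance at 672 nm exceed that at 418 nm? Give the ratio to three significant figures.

1.88

Airmass: sec 66.4° = 2.4978.
τ(672 nm) = 0.145 × (500/672)⁴ × 2.4978 = 0.145 × 0.3065 × 2.4978 = 0.1110.
τ(418 nm) = 0.145 × (500/418)⁴ × 2.4978 = 0.145 × 2.0473 × 2.4978 = 0.7415.
T(672)/T(418) = exp(τ_B − τ_A) = exp(0.6305) = 1.8785.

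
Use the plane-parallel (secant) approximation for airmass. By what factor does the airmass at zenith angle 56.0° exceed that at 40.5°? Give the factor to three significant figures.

X(56.0°)/X(40.5°) = sec 56.0° / sec 40.5° = cos 40.5° / cos 56.0° = 0.7604/0.5592 = 1.3598.

1.36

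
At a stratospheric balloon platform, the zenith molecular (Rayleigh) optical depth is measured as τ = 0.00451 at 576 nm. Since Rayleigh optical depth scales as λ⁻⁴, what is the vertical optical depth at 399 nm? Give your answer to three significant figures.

0.0196

τ(399 nm) = τ(576 nm) × (576/399)⁴ = 0.00451 × (1.4436)⁴ = 0.00451 × 4.3431 = 0.0196.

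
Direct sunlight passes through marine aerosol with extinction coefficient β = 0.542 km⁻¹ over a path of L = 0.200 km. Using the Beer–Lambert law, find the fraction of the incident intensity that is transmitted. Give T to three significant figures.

0.897

τ = β·L = 0.542 × 0.200 = 0.1084.
T = exp(−0.1084) = 0.8973.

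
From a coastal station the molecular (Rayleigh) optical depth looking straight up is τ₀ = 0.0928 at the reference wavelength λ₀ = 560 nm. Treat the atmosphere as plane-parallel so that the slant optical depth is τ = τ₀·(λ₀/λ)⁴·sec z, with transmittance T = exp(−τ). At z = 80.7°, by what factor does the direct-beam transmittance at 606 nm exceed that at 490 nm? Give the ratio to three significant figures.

1.75

Airmass: sec 80.7° = 6.1880.
τ(606 nm) = 0.0928 × (560/606)⁴ × 6.1880 = 0.0928 × 0.7292 × 6.1880 = 0.4188.
τ(490 nm) = 0.0928 × (560/490)⁴ × 6.1880 = 0.0928 × 1.7060 × 6.1880 = 0.9796.
T(606)/T(490) = exp(τ_B − τ_A) = exp(0.5609) = 1.7522.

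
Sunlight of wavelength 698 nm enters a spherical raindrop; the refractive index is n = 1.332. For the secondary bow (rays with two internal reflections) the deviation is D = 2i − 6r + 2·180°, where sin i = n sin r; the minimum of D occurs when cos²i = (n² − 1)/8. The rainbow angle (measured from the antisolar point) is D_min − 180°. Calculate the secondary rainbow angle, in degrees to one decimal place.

cos²i = (1.77422 − 1)/8 = 0.09678; i = arccos(0.31109) = 71.875°.
sin r = sin 71.875°/1.332 = 0.71350; r = 45.520°.
D_min = 2·71.875° − 6·45.520° + 360° = 230.628°.
Rainbow angle = D_min − 180° = 50.628°.

50.6°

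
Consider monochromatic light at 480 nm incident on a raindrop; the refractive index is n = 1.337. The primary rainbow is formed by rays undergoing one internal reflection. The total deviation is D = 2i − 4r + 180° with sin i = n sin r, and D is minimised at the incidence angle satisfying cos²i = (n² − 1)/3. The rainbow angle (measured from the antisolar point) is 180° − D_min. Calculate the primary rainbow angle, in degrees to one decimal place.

41.5°

cos²i = (1.78757 − 1)/3 = 0.26252; i = arccos(0.51237) = 59.178°.
sin r = sin 59.178°/1.337 = 0.64231; r = 39.964°.
D_min = 2·59.178° − 4·39.964° + 180° = 138.500°.
Rainbow angle = 180° − D_min = 41.500°.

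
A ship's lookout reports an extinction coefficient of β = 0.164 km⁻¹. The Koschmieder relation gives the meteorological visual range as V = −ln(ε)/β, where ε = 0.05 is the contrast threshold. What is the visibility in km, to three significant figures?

V = −ln(0.05) / 0.164 = 2.996 / 0.164 = 18.2667 km.

18.3 km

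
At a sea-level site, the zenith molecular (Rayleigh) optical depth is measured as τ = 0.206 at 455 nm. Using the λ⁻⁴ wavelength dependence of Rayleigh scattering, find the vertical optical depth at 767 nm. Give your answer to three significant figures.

0.0255

τ(767 nm) = τ(455 nm) × (455/767)⁴ = 0.206 × (0.5932)⁴ = 0.206 × 0.1238 = 0.0255.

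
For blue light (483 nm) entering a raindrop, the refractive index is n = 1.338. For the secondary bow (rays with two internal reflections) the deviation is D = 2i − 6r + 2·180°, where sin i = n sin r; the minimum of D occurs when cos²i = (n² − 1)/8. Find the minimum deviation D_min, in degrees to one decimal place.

232.2°

cos²i = (1.79024 − 1)/8 = 0.09878; i = arccos(0.31429) = 71.682°.
sin r = sin 71.682°/1.338 = 0.70951; r = 45.195°.
D_min = 2·71.682° − 6·45.195° + 360° = 232.193°.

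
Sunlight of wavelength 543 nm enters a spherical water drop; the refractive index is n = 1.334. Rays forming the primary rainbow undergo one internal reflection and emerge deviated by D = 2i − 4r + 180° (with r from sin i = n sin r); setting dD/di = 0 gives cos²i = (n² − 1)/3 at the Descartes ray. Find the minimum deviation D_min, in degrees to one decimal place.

cos²i = (1.77956 − 1)/3 = 0.25985; i = arccos(0.50976) = 59.352°.
sin r = sin 59.352°/1.334 = 0.64492; r = 40.159°.
D_min = 2·59.352° − 4·40.159° + 180° = 138.067°.

138.1°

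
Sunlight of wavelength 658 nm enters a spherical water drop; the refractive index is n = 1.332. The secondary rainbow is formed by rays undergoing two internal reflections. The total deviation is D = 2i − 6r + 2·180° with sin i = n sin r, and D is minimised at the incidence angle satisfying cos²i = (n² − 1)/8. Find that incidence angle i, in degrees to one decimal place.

cos²i = (1.332² − 1)/8 = (1.77422 − 1)/8 = 0.09678.
cos i = 0.31109, so i = 71.875°.

71.9°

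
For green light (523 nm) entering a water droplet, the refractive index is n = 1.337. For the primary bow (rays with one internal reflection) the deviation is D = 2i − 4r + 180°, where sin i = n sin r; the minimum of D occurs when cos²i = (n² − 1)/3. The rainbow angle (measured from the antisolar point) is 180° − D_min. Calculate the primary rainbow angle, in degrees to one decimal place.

cos²i = (1.78757 − 1)/3 = 0.26252; i = arccos(0.51237) = 59.178°.
sin r = sin 59.178°/1.337 = 0.64231; r = 39.964°.
D_min = 2·59.178° − 4·39.964° + 180° = 138.500°.
Rainbow angle = 180° − D_min = 41.500°.

41.5°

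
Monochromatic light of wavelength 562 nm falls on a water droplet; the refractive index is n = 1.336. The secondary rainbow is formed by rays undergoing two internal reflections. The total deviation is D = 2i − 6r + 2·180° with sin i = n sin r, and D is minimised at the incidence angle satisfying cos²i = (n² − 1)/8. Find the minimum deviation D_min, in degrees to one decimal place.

231.7°

cos²i = (1.78490 − 1)/8 = 0.09811; i = arccos(0.31323) = 71.746°.
sin r = sin 71.746°/1.336 = 0.71084; r = 45.303°.
D_min = 2·71.746° − 6·45.303° + 360° = 231.674°.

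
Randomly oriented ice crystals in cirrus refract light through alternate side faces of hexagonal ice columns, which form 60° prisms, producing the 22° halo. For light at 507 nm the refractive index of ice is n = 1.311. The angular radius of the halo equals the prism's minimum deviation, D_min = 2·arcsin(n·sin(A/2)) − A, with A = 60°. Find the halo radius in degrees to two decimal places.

21.92°

n·sin(A/2) = 1.311 × sin 30° = 1.311 × 0.5000 = 0.6555.
D_min = 2·arcsin(0.6555) − 60° = 2 × 40.958° − 60° = 21.915°.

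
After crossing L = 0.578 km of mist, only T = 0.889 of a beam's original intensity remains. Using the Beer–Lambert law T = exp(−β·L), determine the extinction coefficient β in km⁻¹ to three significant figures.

Beer–Lambert: T = exp(−βL) ⇒ β = −ln(T)/L = −ln(0.889)/0.578 = 0.1177/0.578 = 0.2036 km⁻¹.

0.204 km⁻¹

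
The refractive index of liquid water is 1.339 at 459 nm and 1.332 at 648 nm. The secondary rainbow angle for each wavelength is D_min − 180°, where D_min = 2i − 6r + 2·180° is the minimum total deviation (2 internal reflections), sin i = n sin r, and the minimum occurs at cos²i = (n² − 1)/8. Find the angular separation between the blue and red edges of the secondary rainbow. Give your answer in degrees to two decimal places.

1.82°

At 459 nm (n = 1.339): cos²i = 0.09912 → i = 71.650°, r = 45.141°, D_min = 232.451°, rainbow angle = 52.451°.
At 648 nm (n = 1.332): cos²i = 0.09678 → i = 71.875°, r = 45.520°, D_min = 230.628°, rainbow angle = 50.628°.
Angular width = |52.451° − 50.628°| = 1.823°.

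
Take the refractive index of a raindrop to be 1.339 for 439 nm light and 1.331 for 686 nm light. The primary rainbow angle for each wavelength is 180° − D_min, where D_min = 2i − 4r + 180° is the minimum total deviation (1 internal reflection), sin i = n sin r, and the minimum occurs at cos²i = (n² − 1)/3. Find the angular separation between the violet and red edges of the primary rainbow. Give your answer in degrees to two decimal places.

1.16°

At 439 nm (n = 1.339): cos²i = 0.26431 → i = 59.062°, r = 39.834°, D_min = 138.786°, rainbow angle = 41.214°.
At 686 nm (n = 1.331): cos²i = 0.25719 → i = 59.527°, r = 40.356°, D_min = 137.630°, rainbow angle = 42.370°.
Angular width = |41.214° − 42.370°| = 1.156°.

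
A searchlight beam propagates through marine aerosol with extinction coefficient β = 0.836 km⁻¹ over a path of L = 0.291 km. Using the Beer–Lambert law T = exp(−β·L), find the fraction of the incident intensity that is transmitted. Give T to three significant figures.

0.784

τ = β·L = 0.836 × 0.291 = 0.2433.
T = exp(−0.2433) = 0.7841.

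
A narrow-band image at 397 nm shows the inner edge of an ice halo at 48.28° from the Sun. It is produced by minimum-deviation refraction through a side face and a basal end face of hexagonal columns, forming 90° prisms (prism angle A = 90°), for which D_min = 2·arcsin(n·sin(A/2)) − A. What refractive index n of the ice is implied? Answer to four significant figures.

1.322

Rearranging: n = sin((D_min + A)/2) / sin(A/2).
(D_min + A)/2 = (48.28° + 90°)/2 = 69.140°.
n = sin 69.140° / sin 45° = 0.9345 / 0.7071 = 1.3215.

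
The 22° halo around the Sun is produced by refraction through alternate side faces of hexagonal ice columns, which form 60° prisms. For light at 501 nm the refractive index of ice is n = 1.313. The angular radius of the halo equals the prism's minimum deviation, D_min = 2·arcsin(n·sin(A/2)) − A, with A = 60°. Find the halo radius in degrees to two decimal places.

22.07°

n·sin(A/2) = 1.313 × sin 30° = 1.313 × 0.5000 = 0.6565.
D_min = 2·arcsin(0.6565) − 60° = 2 × 41.033° − 60° = 22.067°.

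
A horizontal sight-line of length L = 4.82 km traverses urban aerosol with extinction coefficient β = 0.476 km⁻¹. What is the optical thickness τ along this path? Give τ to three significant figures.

τ = β·L = 0.476 × 4.82 = 2.2943.

2.29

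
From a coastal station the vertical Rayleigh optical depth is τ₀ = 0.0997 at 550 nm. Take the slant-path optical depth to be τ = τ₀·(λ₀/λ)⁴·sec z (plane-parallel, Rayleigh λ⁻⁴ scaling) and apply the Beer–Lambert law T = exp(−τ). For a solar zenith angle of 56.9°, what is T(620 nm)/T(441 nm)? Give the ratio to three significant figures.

Airmass: sec 56.9° = 1.8312.
τ(620 nm) = 0.0997 × (550/620)⁴ × 1.8312 = 0.0997 × 0.6193 × 1.8312 = 0.1131.
τ(441 nm) = 0.0997 × (550/441)⁴ × 1.8312 = 0.0997 × 2.4193 × 1.8312 = 0.4417.
T(620)/T(441) = exp(τ_B − τ_A) = exp(0.3286) = 1.3891.

1.39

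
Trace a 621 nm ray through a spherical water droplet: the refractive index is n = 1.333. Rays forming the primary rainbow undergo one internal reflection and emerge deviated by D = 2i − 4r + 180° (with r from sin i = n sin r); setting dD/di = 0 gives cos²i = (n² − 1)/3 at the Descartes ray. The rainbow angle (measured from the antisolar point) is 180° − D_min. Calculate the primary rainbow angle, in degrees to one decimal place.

cos²i = (1.77689 − 1)/3 = 0.25896; i = arccos(0.50888) = 59.410°.
sin r = sin 59.410°/1.333 = 0.64579; r = 40.225°.
D_min = 2·59.410° − 4·40.225° + 180° = 137.922°.
Rainbow angle = 180° − D_min = 42.078°.

42.1°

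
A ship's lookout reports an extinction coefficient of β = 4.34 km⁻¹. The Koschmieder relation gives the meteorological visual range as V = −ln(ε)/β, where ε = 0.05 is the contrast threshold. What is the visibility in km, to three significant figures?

0.690 km

V = −ln(0.05) / 4.34 = 2.996 / 4.34 = 0.6903 km.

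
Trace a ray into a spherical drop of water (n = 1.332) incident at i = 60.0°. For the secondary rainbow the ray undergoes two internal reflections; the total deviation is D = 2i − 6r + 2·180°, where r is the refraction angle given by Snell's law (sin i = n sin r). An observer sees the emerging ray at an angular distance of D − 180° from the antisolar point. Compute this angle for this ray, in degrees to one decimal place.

sin r = sin 60.0° / 1.332 = 0.8660/1.332 = 0.6502; r = 40.55°.
D = 2·60.0° − 6·40.55° + 2·180° = 120.00° − 243.33° + 360° = 236.67°.
Angle from antisolar point = D − 180° = 56.67°.

56.7°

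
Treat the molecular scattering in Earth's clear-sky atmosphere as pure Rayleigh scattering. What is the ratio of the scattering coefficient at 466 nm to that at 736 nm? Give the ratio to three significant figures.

6.22

Rayleigh scattering ∝ λ⁻⁴, so the ratio of coefficients is the inverse fourth power of the wavelength ratio.
σ(466)/σ(736) = (736/466)⁴ = (1.5794)⁴ = 6.223.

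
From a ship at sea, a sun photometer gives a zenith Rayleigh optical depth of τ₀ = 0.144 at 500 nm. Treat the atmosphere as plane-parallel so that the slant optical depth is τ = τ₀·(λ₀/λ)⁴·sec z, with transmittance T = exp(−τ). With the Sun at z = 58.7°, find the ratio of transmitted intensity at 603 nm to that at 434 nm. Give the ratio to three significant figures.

Airmass: sec 58.7° = 1.9249.
τ(603 nm) = 0.144 × (500/603)⁴ × 1.9249 = 0.144 × 0.4727 × 1.9249 = 0.1310.
τ(434 nm) = 0.144 × (500/434)⁴ × 1.9249 = 0.144 × 1.7617 × 1.9249 = 0.4883.
T(603)/T(434) = exp(τ_B − τ_A) = exp(0.3573) = 1.4294.

1.43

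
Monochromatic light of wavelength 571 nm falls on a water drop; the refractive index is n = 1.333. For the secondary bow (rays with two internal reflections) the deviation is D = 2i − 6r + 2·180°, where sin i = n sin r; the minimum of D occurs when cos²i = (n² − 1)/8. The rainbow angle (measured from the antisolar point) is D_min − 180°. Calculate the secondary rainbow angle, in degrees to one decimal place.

50.9°

cos²i = (1.77689 − 1)/8 = 0.09711; i = arccos(0.31163) = 71.843°.
sin r = sin 71.843°/1.333 = 0.71283; r = 45.466°.
D_min = 2·71.843° − 6·45.466° + 360° = 230.891°.
Rainbow angle = D_min − 180° = 50.891°.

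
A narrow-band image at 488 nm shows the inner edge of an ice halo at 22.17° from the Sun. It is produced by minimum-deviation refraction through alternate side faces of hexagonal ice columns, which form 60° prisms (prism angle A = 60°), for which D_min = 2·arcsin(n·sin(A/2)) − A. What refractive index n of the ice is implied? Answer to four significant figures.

Rearranging: n = sin((D_min + A)/2) / sin(A/2).
(D_min + A)/2 = (22.17° + 60°)/2 = 41.085°.
n = sin 41.085° / sin 30° = 0.6572 / 0.5000 = 1.3144.

1.314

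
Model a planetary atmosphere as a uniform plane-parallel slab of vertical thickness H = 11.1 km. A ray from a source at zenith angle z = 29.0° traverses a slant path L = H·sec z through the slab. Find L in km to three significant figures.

sec z = 1/cos 29.0° = 1.1434.
L = 11.1 × 1.1434 = 12.691 km.

12.7 km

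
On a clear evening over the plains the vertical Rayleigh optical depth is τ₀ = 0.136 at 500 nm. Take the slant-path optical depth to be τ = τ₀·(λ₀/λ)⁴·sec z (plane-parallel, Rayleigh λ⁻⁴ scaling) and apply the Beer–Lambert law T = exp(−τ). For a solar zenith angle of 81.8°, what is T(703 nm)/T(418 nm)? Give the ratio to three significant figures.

5.52

Airmass: sec 81.8° = 7.0112.
τ(703 nm) = 0.136 × (500/703)⁴ × 7.0112 = 0.136 × 0.2559 × 7.0112 = 0.2440.
τ(418 nm) = 0.136 × (500/418)⁴ × 7.0112 = 0.136 × 2.0473 × 7.0112 = 1.9521.
T(703)/T(418) = exp(τ_B − τ_A) = exp(1.7081) = 5.5186.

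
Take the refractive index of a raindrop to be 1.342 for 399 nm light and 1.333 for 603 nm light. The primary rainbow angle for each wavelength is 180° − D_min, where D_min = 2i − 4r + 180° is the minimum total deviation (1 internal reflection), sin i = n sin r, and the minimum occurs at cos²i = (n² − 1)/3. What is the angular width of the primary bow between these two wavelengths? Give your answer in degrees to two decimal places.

At 399 nm (n = 1.342): cos²i = 0.26699 → i = 58.888°, r = 39.641°, D_min = 139.213°, rainbow angle = 40.787°.
At 603 nm (n = 1.333): cos²i = 0.25896 → i = 59.410°, r = 40.225°, D_min = 137.922°, rainbow angle = 42.078°.
Angular width = |40.787° − 42.078°| = 1.291°.

1.29°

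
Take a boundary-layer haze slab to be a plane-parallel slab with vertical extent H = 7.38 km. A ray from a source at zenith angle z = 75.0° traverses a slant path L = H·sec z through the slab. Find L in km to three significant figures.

28.5 km

sec z = 1/cos 75.0° = 3.8637.
L = 7.38 × 3.8637 = 28.514 km.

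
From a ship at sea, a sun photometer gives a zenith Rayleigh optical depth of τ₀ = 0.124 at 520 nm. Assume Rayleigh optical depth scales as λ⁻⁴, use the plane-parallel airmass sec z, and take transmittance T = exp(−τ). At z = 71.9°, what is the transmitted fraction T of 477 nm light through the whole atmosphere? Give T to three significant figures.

0.569

sec 71.9° = 3.2188.
τ = 0.124 × (520/477)⁴ × 3.2188 = 0.124 × 1.4123 × 3.2188 = 0.5637.
T = exp(−0.5637) = 0.5691.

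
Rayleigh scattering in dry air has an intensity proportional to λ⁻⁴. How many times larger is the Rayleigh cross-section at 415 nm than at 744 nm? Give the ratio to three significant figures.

10.3

Rayleigh scattering ∝ λ⁻⁴, so the ratio of coefficients is the inverse fourth power of the wavelength ratio.
σ(415)/σ(744) = (744/415)⁴ = (1.7928)⁴ = 10.33.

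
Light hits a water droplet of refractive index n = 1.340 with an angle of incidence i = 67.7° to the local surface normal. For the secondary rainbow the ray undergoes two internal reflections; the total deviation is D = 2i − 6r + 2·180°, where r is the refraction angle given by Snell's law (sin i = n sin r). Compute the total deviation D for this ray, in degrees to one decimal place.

233.4°

sin r = sin 67.7° / 1.340 = 0.9252/1.340 = 0.6905; r = 43.67°.
D = 2·67.7° − 6·43.67° + 2·180° = 135.40° − 262.00° + 360° = 233.40°.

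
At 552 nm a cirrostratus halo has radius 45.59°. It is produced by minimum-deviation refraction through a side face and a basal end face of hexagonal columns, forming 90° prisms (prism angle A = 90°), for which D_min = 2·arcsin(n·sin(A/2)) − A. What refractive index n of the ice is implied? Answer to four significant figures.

Rearranging: n = sin((D_min + A)/2) / sin(A/2).
(D_min + A)/2 = (45.59° + 90°)/2 = 67.795°.
n = sin 67.795° / sin 45° = 0.9258 / 0.7071 = 1.3093.

1.309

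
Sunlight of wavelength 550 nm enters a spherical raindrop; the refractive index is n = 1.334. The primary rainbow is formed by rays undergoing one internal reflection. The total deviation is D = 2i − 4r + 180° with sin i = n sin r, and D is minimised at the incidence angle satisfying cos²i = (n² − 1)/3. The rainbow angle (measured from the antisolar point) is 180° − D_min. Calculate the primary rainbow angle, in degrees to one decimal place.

cos²i = (1.77956 − 1)/3 = 0.25985; i = arccos(0.50976) = 59.352°.
sin r = sin 59.352°/1.334 = 0.64492; r = 40.159°.
D_min = 2·59.352° − 4·40.159° + 180° = 138.067°.
Rainbow angle = 180° − D_min = 41.933°.

41.9°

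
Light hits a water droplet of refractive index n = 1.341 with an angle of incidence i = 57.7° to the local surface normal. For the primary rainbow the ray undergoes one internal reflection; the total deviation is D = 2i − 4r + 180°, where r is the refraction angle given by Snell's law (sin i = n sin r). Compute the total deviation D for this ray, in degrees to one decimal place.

sin r = sin 57.7° / 1.341 = 0.8453/1.341 = 0.6303; r = 39.07°.
D = 2·57.7° − 4·39.07° + 180° = 115.40° − 156.30° + 180° = 139.10°.

139.1°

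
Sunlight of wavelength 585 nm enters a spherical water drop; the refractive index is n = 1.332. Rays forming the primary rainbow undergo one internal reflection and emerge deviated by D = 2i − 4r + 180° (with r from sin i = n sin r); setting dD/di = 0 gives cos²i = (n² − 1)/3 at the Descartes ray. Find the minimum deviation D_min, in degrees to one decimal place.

cos²i = (1.77422 − 1)/3 = 0.25807; i = arccos(0.50801) = 59.469°.
sin r = sin 59.469°/1.332 = 0.64666; r = 40.290°.
D_min = 2·59.469° − 4·40.290° + 180° = 137.776°.

137.8°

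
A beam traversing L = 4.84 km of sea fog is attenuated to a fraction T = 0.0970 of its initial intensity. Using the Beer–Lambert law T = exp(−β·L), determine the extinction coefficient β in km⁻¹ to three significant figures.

0.482 km⁻¹

Beer–Lambert: T = exp(−βL) ⇒ β = −ln(T)/L = −ln(0.0970)/4.84 = 2.3330/4.84 = 0.482 km⁻¹.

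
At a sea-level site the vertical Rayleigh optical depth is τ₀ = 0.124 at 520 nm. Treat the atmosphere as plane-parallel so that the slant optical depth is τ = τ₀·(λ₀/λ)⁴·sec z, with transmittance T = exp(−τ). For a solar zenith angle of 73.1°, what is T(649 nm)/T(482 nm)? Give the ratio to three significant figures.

Airmass: sec 73.1° = 3.4399.
τ(649 nm) = 0.124 × (520/649)⁴ × 3.4399 = 0.124 × 0.4121 × 3.4399 = 0.1758.
τ(482 nm) = 0.124 × (520/482)⁴ × 3.4399 = 0.124 × 1.3546 × 3.4399 = 0.5778.
T(649)/T(482) = exp(τ_B − τ_A) = exp(0.4020) = 1.4949.

1.49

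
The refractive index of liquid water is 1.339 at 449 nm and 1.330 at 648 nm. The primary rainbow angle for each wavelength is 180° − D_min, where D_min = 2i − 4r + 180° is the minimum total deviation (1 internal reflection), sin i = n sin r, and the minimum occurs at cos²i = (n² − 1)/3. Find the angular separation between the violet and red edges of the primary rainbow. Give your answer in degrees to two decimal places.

1.30°

At 449 nm (n = 1.339): cos²i = 0.26431 → i = 59.062°, r = 39.834°, D_min = 138.786°, rainbow angle = 41.214°.
At 648 nm (n = 1.330): cos²i = 0.25630 → i = 59.585°, r = 40.422°, D_min = 137.484°, rainbow angle = 42.516°.
Angular width = |41.214° − 42.516°| = 1.303°.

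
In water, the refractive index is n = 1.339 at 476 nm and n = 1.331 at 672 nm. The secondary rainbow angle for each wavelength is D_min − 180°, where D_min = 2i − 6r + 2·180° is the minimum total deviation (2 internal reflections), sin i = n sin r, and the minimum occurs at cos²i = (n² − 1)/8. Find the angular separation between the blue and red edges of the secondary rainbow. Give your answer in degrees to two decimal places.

At 476 nm (n = 1.339): cos²i = 0.09912 → i = 71.650°, r = 45.141°, D_min = 232.451°, rainbow angle = 52.451°.
At 672 nm (n = 1.331): cos²i = 0.09645 → i = 71.907°, r = 45.575°, D_min = 230.365°, rainbow angle = 50.365°.
Angular width = |52.451° − 50.365°| = 2.086°.

2.09°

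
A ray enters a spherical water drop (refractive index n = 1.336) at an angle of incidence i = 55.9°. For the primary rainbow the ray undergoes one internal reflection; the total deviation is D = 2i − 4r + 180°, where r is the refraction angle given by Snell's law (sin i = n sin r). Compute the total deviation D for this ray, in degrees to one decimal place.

138.6°

sin r = sin 55.9° / 1.336 = 0.8281/1.336 = 0.6198; r = 38.30°.
D = 2·55.9° − 4·38.30° + 180° = 111.80° − 153.21° + 180° = 138.59°.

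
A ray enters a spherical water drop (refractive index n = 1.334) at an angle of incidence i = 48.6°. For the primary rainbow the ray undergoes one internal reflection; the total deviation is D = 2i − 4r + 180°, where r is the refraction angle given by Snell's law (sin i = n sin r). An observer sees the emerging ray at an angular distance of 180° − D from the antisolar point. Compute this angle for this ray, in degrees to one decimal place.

39.7°

sin r = sin 48.6° / 1.334 = 0.7501/1.334 = 0.5623; r = 34.22°.
D = 2·48.6° − 4·34.22° + 180° = 97.20° − 136.86° + 180° = 140.34°.
Angle from antisolar point = 180° − D = 39.66°.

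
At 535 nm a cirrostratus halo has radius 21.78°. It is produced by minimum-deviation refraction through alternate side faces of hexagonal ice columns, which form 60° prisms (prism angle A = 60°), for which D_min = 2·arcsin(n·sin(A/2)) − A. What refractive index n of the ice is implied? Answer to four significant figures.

1.309

Rearranging: n = sin((D_min + A)/2) / sin(A/2).
(D_min + A)/2 = (21.78° + 60°)/2 = 40.890°.
n = sin 40.890° / sin 30° = 0.6546 / 0.5000 = 1.3092.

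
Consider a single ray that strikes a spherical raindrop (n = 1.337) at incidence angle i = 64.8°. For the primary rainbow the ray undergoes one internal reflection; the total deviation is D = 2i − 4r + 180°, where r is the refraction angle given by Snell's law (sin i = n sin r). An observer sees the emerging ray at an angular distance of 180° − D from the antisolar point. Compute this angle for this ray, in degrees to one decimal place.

40.8°

sin r = sin 64.8° / 1.337 = 0.9048/1.337 = 0.6768; r = 42.59°.
D = 2·64.8° − 4·42.59° + 180° = 129.60° − 170.36° + 180° = 139.24°.
Angle from antisolar point = 180° − D = 40.76°.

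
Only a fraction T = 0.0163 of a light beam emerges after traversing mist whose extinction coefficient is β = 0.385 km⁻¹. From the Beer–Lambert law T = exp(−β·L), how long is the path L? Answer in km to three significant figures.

10.7 km

Beer–Lambert: T = exp(−βL) ⇒ L = −ln(T)/β = −ln(0.0163)/0.385 = 4.1166/0.385 = 10.69 km.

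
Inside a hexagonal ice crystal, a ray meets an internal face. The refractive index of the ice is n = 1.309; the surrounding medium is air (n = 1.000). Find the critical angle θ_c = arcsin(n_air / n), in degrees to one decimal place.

49.8°

sin θ_c = n_air / n = 1.000 / 1.309 = 0.7639.
θ_c = arcsin(0.7639) = 49.81°.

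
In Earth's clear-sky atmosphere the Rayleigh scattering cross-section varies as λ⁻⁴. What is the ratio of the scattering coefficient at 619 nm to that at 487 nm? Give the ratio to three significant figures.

0.383

Rayleigh scattering ∝ λ⁻⁴, so the ratio of coefficients is the inverse fourth power of the wavelength ratio.
σ(619)/σ(487) = (487/619)⁴ = (0.7868)⁴ = 0.3831.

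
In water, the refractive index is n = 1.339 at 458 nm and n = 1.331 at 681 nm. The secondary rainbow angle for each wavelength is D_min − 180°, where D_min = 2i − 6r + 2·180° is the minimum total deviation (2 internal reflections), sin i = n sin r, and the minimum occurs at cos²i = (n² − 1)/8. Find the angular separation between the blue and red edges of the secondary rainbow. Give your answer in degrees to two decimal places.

2.09°

At 458 nm (n = 1.339): cos²i = 0.09912 → i = 71.650°, r = 45.141°, D_min = 232.451°, rainbow angle = 52.451°.
At 681 nm (n = 1.331): cos²i = 0.09645 → i = 71.907°, r = 45.575°, D_min = 230.365°, rainbow angle = 50.365°.
Angular width = |52.451° − 50.365°| = 2.086°.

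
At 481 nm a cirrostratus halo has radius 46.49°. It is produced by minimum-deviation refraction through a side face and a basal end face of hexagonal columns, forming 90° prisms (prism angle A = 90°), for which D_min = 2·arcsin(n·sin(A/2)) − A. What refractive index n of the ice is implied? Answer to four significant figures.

1.313

Rearranging: n = sin((D_min + A)/2) / sin(A/2).
(D_min + A)/2 = (46.49° + 90°)/2 = 68.245°.
n = sin 68.245° / sin 45° = 0.9288 / 0.7071 = 1.3135.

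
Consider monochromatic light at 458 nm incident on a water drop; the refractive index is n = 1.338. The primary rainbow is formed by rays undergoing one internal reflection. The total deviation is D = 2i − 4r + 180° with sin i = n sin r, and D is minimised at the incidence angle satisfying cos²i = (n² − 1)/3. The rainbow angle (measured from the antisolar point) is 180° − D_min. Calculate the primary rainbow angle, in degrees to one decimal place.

cos²i = (1.79024 − 1)/3 = 0.26341; i = arccos(0.51324) = 59.120°.
sin r = sin 59.120°/1.338 = 0.64144; r = 39.899°.
D_min = 2·59.120° − 4·39.899° + 180° = 138.643°.
Rainbow angle = 180° − D_min = 41.357°.

41.4°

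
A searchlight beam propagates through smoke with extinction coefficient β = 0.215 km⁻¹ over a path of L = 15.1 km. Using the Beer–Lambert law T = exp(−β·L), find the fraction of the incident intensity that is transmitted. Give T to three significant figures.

τ = β·L = 0.215 × 15.1 = 3.2465.
T = exp(−3.2465) = 0.0389.

0.0389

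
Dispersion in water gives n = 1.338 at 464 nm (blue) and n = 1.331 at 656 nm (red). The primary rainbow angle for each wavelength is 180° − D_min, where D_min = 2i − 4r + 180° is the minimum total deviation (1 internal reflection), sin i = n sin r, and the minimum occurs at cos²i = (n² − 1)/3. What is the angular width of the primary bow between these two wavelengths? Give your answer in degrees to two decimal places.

At 464 nm (n = 1.338): cos²i = 0.26341 → i = 59.120°, r = 39.899°, D_min = 138.643°, rainbow angle = 41.357°.
At 656 nm (n = 1.331): cos²i = 0.25719 → i = 59.527°, r = 40.356°, D_min = 137.630°, rainbow angle = 42.370°.
Angular width = |41.357° − 42.370°| = 1.013°.

1.01°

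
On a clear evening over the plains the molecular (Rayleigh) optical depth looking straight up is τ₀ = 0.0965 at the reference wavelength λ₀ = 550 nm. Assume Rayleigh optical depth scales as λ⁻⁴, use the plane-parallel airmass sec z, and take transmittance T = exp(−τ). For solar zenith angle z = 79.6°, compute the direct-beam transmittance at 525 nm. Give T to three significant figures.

sec 79.6° = 5.5396.
τ = 0.0965 × (550/525)⁴ × 5.5396 = 0.0965 × 1.2045 × 5.5396 = 0.6439.
T = exp(−0.6439) = 0.5252.

0.525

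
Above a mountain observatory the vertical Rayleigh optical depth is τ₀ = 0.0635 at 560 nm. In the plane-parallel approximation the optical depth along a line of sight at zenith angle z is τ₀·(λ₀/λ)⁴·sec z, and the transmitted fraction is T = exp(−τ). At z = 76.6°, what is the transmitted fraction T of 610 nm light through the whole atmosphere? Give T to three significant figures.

sec 76.6° = 4.3150.
τ = 0.0635 × (560/610)⁴ × 4.3150 = 0.0635 × 0.7103 × 4.3150 = 0.1946.
T = exp(−0.1946) = 0.8231.

0.823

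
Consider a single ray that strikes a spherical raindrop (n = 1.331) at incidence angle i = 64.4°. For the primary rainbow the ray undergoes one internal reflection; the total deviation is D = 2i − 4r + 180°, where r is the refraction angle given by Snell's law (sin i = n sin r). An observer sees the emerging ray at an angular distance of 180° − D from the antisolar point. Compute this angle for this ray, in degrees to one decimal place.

41.8°

sin r = sin 64.4° / 1.331 = 0.9018/1.331 = 0.6776; r = 42.65°.
D = 2·64.4° − 4·42.65° + 180° = 128.80° − 170.61° + 180° = 138.19°.
Angle from antisolar point = 180° − D = 41.81°.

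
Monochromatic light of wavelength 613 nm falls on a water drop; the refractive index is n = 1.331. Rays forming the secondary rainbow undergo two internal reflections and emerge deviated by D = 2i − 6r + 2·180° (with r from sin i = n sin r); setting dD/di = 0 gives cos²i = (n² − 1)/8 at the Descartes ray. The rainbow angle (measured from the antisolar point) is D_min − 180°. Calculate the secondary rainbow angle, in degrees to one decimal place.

50.4°

cos²i = (1.77156 − 1)/8 = 0.09645; i = arccos(0.31056) = 71.907°.
sin r = sin 71.907°/1.331 = 0.71417; r = 45.575°.
D_min = 2·71.907° − 6·45.575° + 360° = 230.365°.
Rainbow angle = D_min − 180° = 50.365°.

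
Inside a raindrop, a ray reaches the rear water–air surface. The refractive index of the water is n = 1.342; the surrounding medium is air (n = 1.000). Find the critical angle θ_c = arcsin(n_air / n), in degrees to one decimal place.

sin θ_c = n_air / n = 1.000 / 1.342 = 0.7452.
θ_c = arcsin(0.7452) = 48.17°.

48.2°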